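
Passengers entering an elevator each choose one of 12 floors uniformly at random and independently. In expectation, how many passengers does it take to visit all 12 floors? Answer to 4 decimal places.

37.2385

After k distinct floors have appeared, the next passenger gives a new one with probability (12-k)/12, so the expected wait for the (k+1)-th is 12/(12-k).
E[T] = 12/12 + 12/11 + 12/10 + ... + 12/2 + 12/1 = 12·H_{12}.
H_{12} = 3.10321, so E[T] = 37.23853.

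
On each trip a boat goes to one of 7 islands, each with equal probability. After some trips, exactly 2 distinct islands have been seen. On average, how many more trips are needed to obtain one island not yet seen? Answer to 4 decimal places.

The number of trips until the next new island is geometric with success probability 5/7, so its mean is 7/5.
E = 7/5 = 1.40000.

1.4000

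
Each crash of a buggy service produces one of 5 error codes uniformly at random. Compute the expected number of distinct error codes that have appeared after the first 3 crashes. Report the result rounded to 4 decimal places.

2.4400

For each error code, P(seen in 3 crashes) = 1 - (4/5)^3 = 0.48800.
By linearity of expectation, E[distinct seen] = 5·(1 - (4/5)^3) = 2.44000.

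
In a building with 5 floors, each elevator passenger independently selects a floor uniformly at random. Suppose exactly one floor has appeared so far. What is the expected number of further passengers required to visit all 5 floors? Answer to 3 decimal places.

10.417

With k distinct floors already seen, the next new one takes an expected 5/(5-k) passengers.
Sum over k = 1,...,4: E = 5/4 + 5/3 + 5/2 + 5/1 = 10.4167.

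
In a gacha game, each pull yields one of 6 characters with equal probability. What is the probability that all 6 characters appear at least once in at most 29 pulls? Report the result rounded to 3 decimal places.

0.970

By inclusion–exclusion over which characters are missing,
P(all seen) = Σ_{j=0}^{6} (-1)^j C(6,j)((6-j)/6)^29
= 1.0000 - 0.0303 + 0.0001 - 0.0000 + 0.0000 - 0.0000 + 0.0000
= 0.9698.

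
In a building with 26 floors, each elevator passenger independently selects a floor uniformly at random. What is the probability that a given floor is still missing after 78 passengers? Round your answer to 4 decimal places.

Each passenger misses the fixed floor with probability (26-1)/26 = 25/26, independently.
P(still missing after 78) = (25/26)^78 = 0.04692.

0.0469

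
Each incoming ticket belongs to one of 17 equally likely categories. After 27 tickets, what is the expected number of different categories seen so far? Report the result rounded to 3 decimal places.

For each category, P(seen in 27 tickets) = 1 - (16/17)^27 = 0.8054.
By linearity of expectation, E[distinct seen] = 17·(1 - (16/17)^27) = 13.6920.

13.692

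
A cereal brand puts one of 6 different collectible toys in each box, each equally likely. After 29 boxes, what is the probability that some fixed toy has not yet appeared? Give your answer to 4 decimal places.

On each box the fixed toy fails to appear with probability 5/6.
P(still missing after 29) = (5/6)^29 = 0.00506.

0.0051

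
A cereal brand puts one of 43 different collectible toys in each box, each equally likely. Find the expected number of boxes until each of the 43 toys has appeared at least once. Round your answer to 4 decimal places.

187.0499

Split into phases: going from k distinct to k+1 distinct takes on average 43/(43-k) boxes.
E[T] = 43/43 + 43/42 + 43/41 + ... + 43/2 + 43/1 = 43·H_{43}.
H_{43} = 4.35000, so E[T] = 187.04994.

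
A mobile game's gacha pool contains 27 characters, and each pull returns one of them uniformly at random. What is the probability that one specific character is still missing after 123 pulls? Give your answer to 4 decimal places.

0.0096

On each pull the fixed character fails to appear with probability 26/27.
P(still missing after 123) = (26/27)^123 = 0.00964.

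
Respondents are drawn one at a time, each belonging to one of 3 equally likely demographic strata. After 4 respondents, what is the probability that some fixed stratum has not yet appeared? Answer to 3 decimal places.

On each respondent the fixed stratum fails to appear with probability 2/3.
P(still missing after 4) = (2/3)^4 = 0.1975.

0.198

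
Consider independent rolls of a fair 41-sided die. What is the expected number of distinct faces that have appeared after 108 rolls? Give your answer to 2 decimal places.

For each face, P(seen in 108 rolls) = 1 - (40/41)^108 = 0.931.
By linearity of expectation, E[distinct seen] = 41·(1 - (40/41)^108) = 38.152.

38.15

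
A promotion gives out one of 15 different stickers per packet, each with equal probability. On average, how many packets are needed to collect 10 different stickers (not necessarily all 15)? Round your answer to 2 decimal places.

With k distinct stickers already seen, the next new one arrives after an expected 15/(15-k) packets.
Sum over k = 0,...,9: E = 15/15 + 15/14 + 15/13 + ... + 15/7 + 15/6 = 15.523.

15.52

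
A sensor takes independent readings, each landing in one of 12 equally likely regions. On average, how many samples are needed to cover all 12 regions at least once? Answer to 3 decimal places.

The wait to go from k to k+1 distinct regions is geometric with mean 12/(12-k).
E[T] = 12/12 + 12/11 + 12/10 + ... + 12/2 + 12/1 = 12·H_{12}.
H_{12} = 3.1032, so E[T] = 37.2385.

37.239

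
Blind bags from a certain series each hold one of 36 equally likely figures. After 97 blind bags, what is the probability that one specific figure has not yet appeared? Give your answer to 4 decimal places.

0.0651

On each blind bag the fixed figure fails to appear with probability 35/36.
P(still missing after 97) = (35/36)^97 = 0.06505.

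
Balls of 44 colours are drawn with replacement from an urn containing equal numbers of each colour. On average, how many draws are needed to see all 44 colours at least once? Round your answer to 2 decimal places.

After k distinct colours have appeared, the next draw gives a new one with probability (44-k)/44, so the expected wait for the (k+1)-th is 44/(44-k).
E[T] = 44/44 + 44/43 + 44/42 + ... + 44/2 + 44/1 = 44·H_{44}.
H_{44} = 4.373, so E[T] = 192.400.

192.40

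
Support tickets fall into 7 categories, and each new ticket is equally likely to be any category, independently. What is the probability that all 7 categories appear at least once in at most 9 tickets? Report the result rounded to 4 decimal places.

0.0577

Let A_i be the event that category i is missing after 9 tickets. By inclusion–exclusion on the A_i,
P(all seen) = Σ_{j=0}^{7} (-1)^j C(7,j)((7-j)/7)^9
= 1.00000 - 1.74814 + 1.01641 - 0.22737 + 0.01707 - 0.00027 + 0.00000 - 0.00000
= 0.05770.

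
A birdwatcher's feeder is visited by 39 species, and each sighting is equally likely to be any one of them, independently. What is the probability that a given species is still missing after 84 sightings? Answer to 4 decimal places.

0.1128

Each sighting misses the fixed species with probability (39-1)/39 = 38/39, independently.
P(still missing after 84) = (38/39)^84 = 0.11282.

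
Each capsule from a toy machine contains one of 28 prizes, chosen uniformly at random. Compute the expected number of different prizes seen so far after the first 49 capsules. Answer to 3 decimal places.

23.288

For each prize, P(seen in 49 capsules) = 1 - (27/28)^49 = 0.8317.
By linearity of expectation, E[distinct seen] = 28·(1 - (27/28)^49) = 23.2876.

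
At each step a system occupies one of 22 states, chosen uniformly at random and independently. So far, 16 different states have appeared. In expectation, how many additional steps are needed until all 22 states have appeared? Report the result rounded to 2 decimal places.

53.90

With k distinct states already seen, the next new one takes an expected 22/(22-k) steps.
Sum over k = 16,...,21: E = 22/6 + 22/5 + 22/4 + 22/3 + 22/2 + 22/1 = 53.900.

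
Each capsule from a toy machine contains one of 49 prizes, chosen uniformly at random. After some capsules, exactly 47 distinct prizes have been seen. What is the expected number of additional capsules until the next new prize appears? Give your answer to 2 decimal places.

Each capsule yields a new prize with probability (49-47)/49 = 2/49, so the wait is geometric with mean 49/2.
E = 49/2 = 24.500.

24.50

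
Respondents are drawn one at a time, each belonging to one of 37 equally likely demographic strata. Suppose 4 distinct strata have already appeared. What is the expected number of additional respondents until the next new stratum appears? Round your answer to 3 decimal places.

1.121

The number of respondents until the next new stratum is geometric with success probability 33/37, so its mean is 37/33.
E = 37/33 = 1.1212.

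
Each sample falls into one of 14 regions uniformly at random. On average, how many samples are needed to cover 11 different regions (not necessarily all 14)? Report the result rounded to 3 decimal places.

Going from k to k+1 distinct takes a geometric number of samples with mean 14/(14-k).
Sum over k = 0,...,10: E = 14/14 + 14/13 + 14/12 + ... + 14/5 + 14/4 = 19.8552.

19.855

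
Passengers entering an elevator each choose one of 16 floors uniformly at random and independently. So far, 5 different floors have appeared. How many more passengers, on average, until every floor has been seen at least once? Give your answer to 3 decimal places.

With k distinct floors already seen, the next new one takes an expected 16/(16-k) passengers.
Sum over k = 5,...,15: E = 16/11 + 16/10 + 16/9 + ... + 16/2 + 16/1 = 48.3180.

48.318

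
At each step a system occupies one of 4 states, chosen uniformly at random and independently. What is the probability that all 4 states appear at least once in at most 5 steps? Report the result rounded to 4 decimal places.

By inclusion–exclusion over which states are missing,
P(all seen) = Σ_{j=0}^{4} (-1)^j C(4,j)((4-j)/4)^5
= 1.00000 - 0.94922 + 0.18750 - 0.00391 + 0.00000
= 0.23438.

0.2344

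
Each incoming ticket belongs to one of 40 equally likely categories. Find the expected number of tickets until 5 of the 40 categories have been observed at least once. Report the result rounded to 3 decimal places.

With k distinct categories already seen, the next new one arrives after an expected 40/(40-k) tickets.
Sum over k = 0,...,4: E = 40/40 + 40/39 + 40/38 + 40/37 + 40/36 = 5.2705.

5.270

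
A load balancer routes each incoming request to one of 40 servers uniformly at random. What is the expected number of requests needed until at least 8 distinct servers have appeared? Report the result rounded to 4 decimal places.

With k distinct servers already seen, the next new one arrives after an expected 40/(40-k) requests.
Sum over k = 0,...,7: E = 40/40 + 40/39 + 40/38 + ... + 40/34 + 40/33 = 8.80191.

8.8019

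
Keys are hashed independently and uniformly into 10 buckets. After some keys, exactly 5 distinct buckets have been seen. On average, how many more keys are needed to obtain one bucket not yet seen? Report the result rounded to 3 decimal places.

Each key yields a new bucket with probability (10-5)/10 = 5/10, so the wait is geometric with mean 10/5.
E = 10/5 = 2.0000.

2.000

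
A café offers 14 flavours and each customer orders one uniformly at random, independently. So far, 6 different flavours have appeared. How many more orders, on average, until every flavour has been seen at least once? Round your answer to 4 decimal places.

From k distinct to k+1 distinct takes on average 14/(14-k) orders.
Sum over k = 6,...,13: E = 14/8 + 14/7 + 14/6 + ... + 14/2 + 14/1 = 38.05000.

38.0500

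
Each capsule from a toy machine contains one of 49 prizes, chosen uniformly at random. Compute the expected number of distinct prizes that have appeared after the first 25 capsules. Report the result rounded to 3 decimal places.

For each prize, P(seen in 25 capsules) = 1 - (48/49)^25 = 0.4028.
By linearity of expectation, E[distinct seen] = 49·(1 - (48/49)^25) = 19.7366.

19.737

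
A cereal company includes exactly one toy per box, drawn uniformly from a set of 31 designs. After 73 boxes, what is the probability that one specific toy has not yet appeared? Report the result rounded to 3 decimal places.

0.091

On each box the fixed toy fails to appear with probability 30/31.
P(still missing after 73) = (30/31)^73 = 0.0913.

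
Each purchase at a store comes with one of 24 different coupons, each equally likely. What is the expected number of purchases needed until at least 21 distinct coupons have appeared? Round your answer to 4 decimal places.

With k distinct coupons already seen, the next new one arrives after an expected 24/(24-k) purchases.
Sum over k = 0,...,20: E = 24/24 + 24/23 + 24/22 + ... + 24/5 + 24/4 = 46.62300.

46.6230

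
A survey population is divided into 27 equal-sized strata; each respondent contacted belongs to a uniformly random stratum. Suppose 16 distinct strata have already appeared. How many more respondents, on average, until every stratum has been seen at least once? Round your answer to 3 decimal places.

With k distinct strata already seen, the next new one takes an expected 27/(27-k) respondents.
Sum over k = 16,...,26: E = 27/11 + 27/10 + 27/9 + ... + 27/2 + 27/1 = 81.5367.

81.537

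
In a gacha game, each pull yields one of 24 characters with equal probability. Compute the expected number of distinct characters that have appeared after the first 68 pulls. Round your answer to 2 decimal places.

22.67

For each character, P(seen in 68 pulls) = 1 - (23/24)^68 = 0.945.
By linearity of expectation, E[distinct seen] = 24·(1 - (23/24)^68) = 22.672.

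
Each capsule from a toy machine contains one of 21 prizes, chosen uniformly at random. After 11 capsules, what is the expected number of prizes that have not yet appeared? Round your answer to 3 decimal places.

12.278

For each prize, P(unseen after 11) = (20/21)^11 = 0.5847.
By linearity of expectation, E[unseen] = 21·(20/21)^11 = 12.2783.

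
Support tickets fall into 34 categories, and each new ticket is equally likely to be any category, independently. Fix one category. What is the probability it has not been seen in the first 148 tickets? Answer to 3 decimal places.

0.012

Each ticket misses the fixed category with probability (34-1)/34 = 33/34, independently.
P(still missing after 148) = (33/34)^148 = 0.0121.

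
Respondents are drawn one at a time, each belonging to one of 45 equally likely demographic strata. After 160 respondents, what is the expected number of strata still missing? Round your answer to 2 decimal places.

For each stratum, P(unseen after 160) = (44/45)^160 = 0.027.
By linearity of expectation, E[unseen] = 45·(44/45)^160 = 1.235.

1.23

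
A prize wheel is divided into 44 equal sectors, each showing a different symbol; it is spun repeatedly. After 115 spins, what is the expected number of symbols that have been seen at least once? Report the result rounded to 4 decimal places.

For each symbol, P(seen in 115 spins) = 1 - (43/44)^115 = 0.92891.
By linearity of expectation, E[distinct seen] = 44·(1 - (43/44)^115) = 40.87200.

40.8720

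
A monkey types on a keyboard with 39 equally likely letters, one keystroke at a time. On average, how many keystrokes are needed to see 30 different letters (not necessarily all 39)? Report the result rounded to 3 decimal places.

55.558

With k distinct letters already seen, the next new one arrives after an expected 39/(39-k) keystrokes.
Sum over k = 0,...,29: E = 39/39 + 39/38 + 39/37 + ... + 39/11 + 39/10 = 55.5584.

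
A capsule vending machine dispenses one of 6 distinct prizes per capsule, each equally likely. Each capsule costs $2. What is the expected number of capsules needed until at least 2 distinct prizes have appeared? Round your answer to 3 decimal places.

2.200

Going from k to k+1 distinct takes a geometric number of capsules with mean 6/(6-k).
Sum over k = 0,...,1: E = 6/6 + 6/5 = 2.2000.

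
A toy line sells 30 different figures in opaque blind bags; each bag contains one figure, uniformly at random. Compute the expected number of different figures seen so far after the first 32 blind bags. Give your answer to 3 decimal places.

For each figure, P(seen in 32 blind bags) = 1 - (29/30)^32 = 0.6620.
By linearity of expectation, E[distinct seen] = 30·(1 - (29/30)^32) = 19.8614.

19.861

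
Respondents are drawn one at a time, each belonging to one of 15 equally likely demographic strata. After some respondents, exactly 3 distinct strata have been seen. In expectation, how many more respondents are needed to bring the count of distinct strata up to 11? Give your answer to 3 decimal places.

The wait to go from k to k+1 distinct strata is geometric with mean 15/(15-k).
Sum over k = 3,...,10: E = 15/12 + 15/11 + 15/10 + ... + 15/6 + 15/5 = 15.2982.

15.298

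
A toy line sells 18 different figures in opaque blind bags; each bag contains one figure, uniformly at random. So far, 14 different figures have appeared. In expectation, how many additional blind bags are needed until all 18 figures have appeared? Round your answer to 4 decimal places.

From k distinct to k+1 distinct takes on average 18/(18-k) blind bags.
Sum over k = 14,...,17: E = 18/4 + 18/3 + 18/2 + 18/1 = 37.50000.

37.5000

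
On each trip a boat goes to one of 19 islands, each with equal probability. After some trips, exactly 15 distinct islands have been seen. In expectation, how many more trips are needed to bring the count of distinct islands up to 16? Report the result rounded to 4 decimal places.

4.7500

With k distinct islands already seen, the next new one takes an expected 19/(19-k) trips.
Only the k = 15 term is needed: E = 19/4 = 4.75000.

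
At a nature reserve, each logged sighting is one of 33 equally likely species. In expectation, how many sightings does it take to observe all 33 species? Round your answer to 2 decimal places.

After k distinct species have appeared, the next sighting gives a new one with probability (33-k)/33, so the expected wait for the (k+1)-th is 33/(33-k).
E[T] = 33/33 + 33/32 + 33/31 + ... + 33/2 + 33/1 = 33·H_{33}.
H_{33} = 4.089, so E[T] = 134.930.

134.93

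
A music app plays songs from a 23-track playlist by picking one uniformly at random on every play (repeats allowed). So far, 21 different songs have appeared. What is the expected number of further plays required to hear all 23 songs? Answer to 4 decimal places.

The wait to go from k to k+1 distinct songs is geometric with mean 23/(23-k).
Sum over k = 21,...,22: E = 23/2 + 23/1 = 34.50000.

34.5000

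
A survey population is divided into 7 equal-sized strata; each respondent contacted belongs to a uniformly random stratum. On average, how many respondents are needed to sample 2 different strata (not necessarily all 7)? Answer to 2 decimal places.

2.17

With k distinct strata already seen, the next new one arrives after an expected 7/(7-k) respondents.
Sum over k = 0,...,1: E = 7/7 + 7/6 = 2.167.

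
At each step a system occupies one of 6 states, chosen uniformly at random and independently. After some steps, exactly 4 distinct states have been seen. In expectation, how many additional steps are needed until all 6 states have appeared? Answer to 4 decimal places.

The wait to go from k to k+1 distinct states is geometric with mean 6/(6-k).
Sum over k = 4,...,5: E = 6/2 + 6/1 = 9.00000.

9.0000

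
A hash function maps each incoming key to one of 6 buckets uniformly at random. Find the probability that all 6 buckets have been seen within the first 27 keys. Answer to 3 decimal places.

By inclusion–exclusion over which buckets are missing,
P(all seen) = Σ_{j=0}^{6} (-1)^j C(6,j)((6-j)/6)^27
= 1.0000 - 0.0437 + 0.0003 - 0.0000 + 0.0000 - 0.0000 + 0.0000
= 0.9566.

0.957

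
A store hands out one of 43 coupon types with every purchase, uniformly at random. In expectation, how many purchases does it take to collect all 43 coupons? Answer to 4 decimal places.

187.0499

The wait to go from k to k+1 distinct coupons is geometric with mean 43/(43-k).
E[T] = 43/43 + 43/42 + 43/41 + ... + 43/2 + 43/1 = 43·H_{43}.
H_{43} = 4.35000, so E[T] = 187.04994.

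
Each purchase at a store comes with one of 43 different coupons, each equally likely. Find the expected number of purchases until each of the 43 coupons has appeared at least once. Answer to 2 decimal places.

187.05

The wait to go from k to k+1 distinct coupons is geometric with mean 43/(43-k).
E[T] = 43/43 + 43/42 + 43/41 + ... + 43/2 + 43/1 = 43·H_{43}.
H_{43} = 4.350, so E[T] = 187.050.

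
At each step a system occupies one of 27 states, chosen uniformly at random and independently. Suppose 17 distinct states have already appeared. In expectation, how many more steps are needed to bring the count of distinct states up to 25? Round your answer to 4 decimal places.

38.5821

The wait to go from k to k+1 distinct states is geometric with mean 27/(27-k).
Sum over k = 17,...,24: E = 27/10 + 27/9 + 27/8 + ... + 27/4 + 27/3 = 38.58214.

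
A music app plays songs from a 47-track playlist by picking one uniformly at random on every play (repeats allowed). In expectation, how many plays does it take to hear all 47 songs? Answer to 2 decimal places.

208.58

After k distinct songs have appeared, the next play gives a new one with probability (47-k)/47, so the expected wait for the (k+1)-th is 47/(47-k).
E[T] = 47/47 + 47/46 + 47/45 + ... + 47/2 + 47/1 = 47·H_{47}.
H_{47} = 4.438, so E[T] = 208.584.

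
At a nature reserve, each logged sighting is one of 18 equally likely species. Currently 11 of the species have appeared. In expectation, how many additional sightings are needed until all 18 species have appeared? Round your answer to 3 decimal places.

With k distinct species already seen, the next new one takes an expected 18/(18-k) sightings.
Sum over k = 11,...,17: E = 18/7 + 18/6 + 18/5 + ... + 18/2 + 18/1 = 46.6714.

46.671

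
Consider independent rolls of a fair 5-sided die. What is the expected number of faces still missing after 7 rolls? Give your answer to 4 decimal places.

1.0486

For each face, P(unseen after 7) = (4/5)^7 = 0.20972.
By linearity of expectation, E[unseen] = 5·(4/5)^7 = 1.04858.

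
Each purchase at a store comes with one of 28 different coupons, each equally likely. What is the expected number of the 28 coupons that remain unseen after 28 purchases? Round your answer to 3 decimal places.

10.114

For each coupon, P(unseen after 28) = (27/28)^28 = 0.3612.
By linearity of expectation, E[unseen] = 28·(27/28)^28 = 10.1139.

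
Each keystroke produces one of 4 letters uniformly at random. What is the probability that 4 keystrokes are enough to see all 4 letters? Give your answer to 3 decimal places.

Let A_i be the event that letter i is missing after 4 keystrokes. By inclusion–exclusion on the A_i,
P(all seen) = Σ_{j=0}^{4} (-1)^j C(4,j)((4-j)/4)^4
= 1.0000 - 1.2656 + 0.3750 - 0.0156 + 0.0000
= 0.0938.

0.094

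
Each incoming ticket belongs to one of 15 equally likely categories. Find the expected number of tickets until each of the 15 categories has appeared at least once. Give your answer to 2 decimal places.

The wait to go from k to k+1 distinct categories is geometric with mean 15/(15-k).
E[T] = 15/15 + 15/14 + 15/13 + ... + 15/2 + 15/1 = 15·H_{15}.
H_{15} = 3.318, so E[T] = 49.773.

49.77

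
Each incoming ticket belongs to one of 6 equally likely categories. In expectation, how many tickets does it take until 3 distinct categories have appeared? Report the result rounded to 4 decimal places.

3.7000

Going from k to k+1 distinct takes a geometric number of tickets with mean 6/(6-k).
Sum over k = 0,...,2: E = 6/6 + 6/5 + 6/4 = 3.70000.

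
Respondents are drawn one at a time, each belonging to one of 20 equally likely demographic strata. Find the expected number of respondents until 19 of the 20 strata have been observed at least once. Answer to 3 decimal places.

With k distinct strata already seen, the next new one arrives after an expected 20/(20-k) respondents.
Sum over k = 0,...,18: E = 20/20 + 20/19 + 20/18 + ... + 20/3 + 20/2 = 51.9548.

51.955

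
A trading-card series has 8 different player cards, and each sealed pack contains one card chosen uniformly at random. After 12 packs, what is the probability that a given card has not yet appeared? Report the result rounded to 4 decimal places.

0.2014

Each pack misses the fixed card with probability (8-1)/8 = 7/8, independently.
P(still missing after 12) = (7/8)^12 = 0.20142.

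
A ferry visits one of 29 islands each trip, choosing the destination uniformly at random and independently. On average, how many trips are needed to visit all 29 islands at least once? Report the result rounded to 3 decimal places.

Split into phases: going from k distinct to k+1 distinct takes on average 29/(29-k) trips.
E[T] = 29/29 + 29/28 + 29/27 + ... + 29/2 + 29/1 = 29·H_{29}.
H_{29} = 3.9617, so E[T] = 114.8880.

114.888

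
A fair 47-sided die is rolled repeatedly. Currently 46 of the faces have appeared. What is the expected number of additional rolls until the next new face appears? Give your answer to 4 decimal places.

47.0000

Each roll yields a new face with probability (47-46)/47 = 1/47, so the wait is geometric with mean 47/1.
E = 47/1 = 47.00000.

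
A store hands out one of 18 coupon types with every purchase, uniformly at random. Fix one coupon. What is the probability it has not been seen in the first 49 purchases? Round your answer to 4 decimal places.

Each purchase misses the fixed coupon with probability (18-1)/18 = 17/18, independently.
P(still missing after 49) = (17/18)^49 = 0.06076.

0.0608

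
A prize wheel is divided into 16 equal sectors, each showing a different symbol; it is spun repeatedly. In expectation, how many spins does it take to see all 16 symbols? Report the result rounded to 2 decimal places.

54.09

Split into phases: going from k distinct to k+1 distinct takes on average 16/(16-k) spins.
E[T] = 16/16 + 16/15 + 16/14 + ... + 16/2 + 16/1 = 16·H_{16}.
H_{16} = 3.381, so E[T] = 54.092.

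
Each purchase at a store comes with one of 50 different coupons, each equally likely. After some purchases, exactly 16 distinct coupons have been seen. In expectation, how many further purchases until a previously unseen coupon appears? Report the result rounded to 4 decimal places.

1.4706

The number of purchases until the next new coupon is geometric with success probability 34/50, so its mean is 50/34.
E = 50/34 = 1.47059.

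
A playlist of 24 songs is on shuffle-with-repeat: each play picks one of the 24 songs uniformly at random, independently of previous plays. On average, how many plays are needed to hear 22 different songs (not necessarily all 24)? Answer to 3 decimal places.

54.623

With k distinct songs already seen, the next new one arrives after an expected 24/(24-k) plays.
Sum over k = 0,...,21: E = 24/24 + 24/23 + 24/22 + ... + 24/4 + 24/3 = 54.6230.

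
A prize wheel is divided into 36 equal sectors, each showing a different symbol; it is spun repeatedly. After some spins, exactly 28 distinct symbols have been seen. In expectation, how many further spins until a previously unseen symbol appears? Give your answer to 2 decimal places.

The number of spins until the next new symbol is geometric with success probability 8/36, so its mean is 36/8.
E = 36/8 = 4.500.

4.50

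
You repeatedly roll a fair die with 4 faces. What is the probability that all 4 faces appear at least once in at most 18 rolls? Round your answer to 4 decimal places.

0.9775

Let A_i be the event that face i is missing after 18 rolls. By inclusion–exclusion on the A_i,
P(all seen) = Σ_{j=0}^{4} (-1)^j C(4,j)((4-j)/4)^18
= 1.00000 - 0.02255 + 0.00002 - 0.00000 + 0.00000
= 0.97747.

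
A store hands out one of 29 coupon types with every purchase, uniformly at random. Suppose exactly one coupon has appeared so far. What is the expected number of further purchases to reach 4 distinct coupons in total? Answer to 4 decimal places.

With k distinct coupons already seen, the next new one takes an expected 29/(29-k) purchases.
Sum over k = 1,...,3: E = 29/28 + 29/27 + 29/26 = 3.22517.

3.2252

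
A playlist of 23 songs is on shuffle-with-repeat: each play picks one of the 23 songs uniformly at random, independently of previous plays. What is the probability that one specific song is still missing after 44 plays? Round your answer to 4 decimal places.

0.1414

Each play misses the fixed song with probability (23-1)/23 = 22/23, independently.
P(still missing after 44) = (22/23)^44 = 0.14144.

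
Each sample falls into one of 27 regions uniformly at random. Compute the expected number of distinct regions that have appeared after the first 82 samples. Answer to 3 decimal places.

25.777

For each region, P(seen in 82 samples) = 1 - (26/27)^82 = 0.9547.
By linearity of expectation, E[distinct seen] = 27·(1 - (26/27)^82) = 25.7772.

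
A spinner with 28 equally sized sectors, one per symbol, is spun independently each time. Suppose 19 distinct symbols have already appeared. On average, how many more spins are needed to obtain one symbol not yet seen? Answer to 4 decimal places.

3.1111

Each spin yields a new symbol with probability (28-19)/28 = 9/28, so the wait is geometric with mean 28/9.
E = 28/9 = 3.11111.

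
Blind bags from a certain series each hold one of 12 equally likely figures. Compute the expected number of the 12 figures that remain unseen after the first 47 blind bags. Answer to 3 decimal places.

For each figure, P(unseen after 47) = (11/12)^47 = 0.0167.
By linearity of expectation, E[unseen] = 12·(11/12)^47 = 0.2010.

0.201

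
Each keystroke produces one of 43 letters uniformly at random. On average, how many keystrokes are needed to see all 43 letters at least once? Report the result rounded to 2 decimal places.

Split into phases: going from k distinct to k+1 distinct takes on average 43/(43-k) keystrokes.
E[T] = 43/43 + 43/42 + 43/41 + ... + 43/2 + 43/1 = 43·H_{43}.
H_{43} = 4.350, so E[T] = 187.050.

187.05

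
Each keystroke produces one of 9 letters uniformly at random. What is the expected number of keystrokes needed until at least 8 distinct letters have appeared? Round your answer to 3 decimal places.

With k distinct letters already seen, the next new one arrives after an expected 9/(9-k) keystrokes.
Sum over k = 0,...,7: E = 9/9 + 9/8 + 9/7 + ... + 9/3 + 9/2 = 16.4607.

16.461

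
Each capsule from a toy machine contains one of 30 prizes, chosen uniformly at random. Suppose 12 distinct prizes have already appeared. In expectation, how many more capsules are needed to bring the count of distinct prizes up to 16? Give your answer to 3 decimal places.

The wait to go from k to k+1 distinct prizes is geometric with mean 30/(30-k).
Sum over k = 12,...,15: E = 30/18 + 30/17 + 30/16 + 30/15 = 7.3064.

7.306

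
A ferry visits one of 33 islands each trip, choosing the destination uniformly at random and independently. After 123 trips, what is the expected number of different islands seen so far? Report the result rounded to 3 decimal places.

For each island, P(seen in 123 trips) = 1 - (32/33)^123 = 0.9773.
By linearity of expectation, E[distinct seen] = 33·(1 - (32/33)^123) = 32.2505.

32.251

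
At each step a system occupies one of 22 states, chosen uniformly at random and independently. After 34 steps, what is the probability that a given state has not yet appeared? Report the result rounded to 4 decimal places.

0.2056

On each step the fixed state fails to appear with probability 21/22.
P(still missing after 34) = (21/22)^34 = 0.20563.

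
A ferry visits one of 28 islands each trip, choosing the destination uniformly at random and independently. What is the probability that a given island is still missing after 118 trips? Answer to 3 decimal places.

Each trip misses the fixed island with probability (28-1)/28 = 27/28, independently.
P(still missing after 118) = (27/28)^118 = 0.0137.

0.014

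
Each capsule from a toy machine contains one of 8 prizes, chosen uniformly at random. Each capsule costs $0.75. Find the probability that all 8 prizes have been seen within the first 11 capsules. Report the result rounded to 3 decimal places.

By inclusion–exclusion over which prizes are missing,
P(all seen) = Σ_{j=0}^{8} (-1)^j C(8,j)((8-j)/8)^11
= 1.0000 - 1.8415 + 1.1826 - 0.3183 + 0.0342 - 0.0012 + 0.0000 - 0.0000 + 0.0000
= 0.0558.

0.056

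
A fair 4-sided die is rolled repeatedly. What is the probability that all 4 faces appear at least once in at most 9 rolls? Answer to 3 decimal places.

Let A_i be the event that face i is missing after 9 rolls. By inclusion–exclusion on the A_i,
P(all seen) = Σ_{j=0}^{4} (-1)^j C(4,j)((4-j)/4)^9
= 1.0000 - 0.3003 + 0.0117 - 0.0000 + 0.0000
= 0.7114.

0.711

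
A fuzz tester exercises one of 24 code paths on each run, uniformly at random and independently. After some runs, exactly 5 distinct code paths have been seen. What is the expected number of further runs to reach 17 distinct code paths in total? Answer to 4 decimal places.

22.9172

From k distinct to k+1 distinct takes on average 24/(24-k) runs.
Sum over k = 5,...,16: E = 24/19 + 24/18 + 24/17 + ... + 24/9 + 24/8 = 22.91718.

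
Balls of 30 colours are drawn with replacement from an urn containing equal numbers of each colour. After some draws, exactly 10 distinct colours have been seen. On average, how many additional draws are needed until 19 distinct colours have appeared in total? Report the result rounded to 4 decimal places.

With k distinct colours already seen, the next new one takes an expected 30/(30-k) draws.
Sum over k = 10,...,18: E = 30/20 + 30/19 + 30/18 + ... + 30/13 + 30/12 = 17.33587.

17.3359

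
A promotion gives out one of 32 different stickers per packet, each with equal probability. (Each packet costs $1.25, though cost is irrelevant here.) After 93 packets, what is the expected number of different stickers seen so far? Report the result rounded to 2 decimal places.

For each sticker, P(seen in 93 packets) = 1 - (31/32)^93 = 0.948.
By linearity of expectation, E[distinct seen] = 32·(1 - (31/32)^93) = 30.330.

30.33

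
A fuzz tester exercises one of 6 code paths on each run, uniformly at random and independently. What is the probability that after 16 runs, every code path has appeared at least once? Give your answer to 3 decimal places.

Let A_i be the event that code path i is missing after 16 runs. By inclusion–exclusion on the A_i,
P(all seen) = Σ_{j=0}^{6} (-1)^j C(6,j)((6-j)/6)^16
= 1.0000 - 0.3245 + 0.0228 - 0.0003 + 0.0000 - 0.0000 + 0.0000
= 0.6980.

0.698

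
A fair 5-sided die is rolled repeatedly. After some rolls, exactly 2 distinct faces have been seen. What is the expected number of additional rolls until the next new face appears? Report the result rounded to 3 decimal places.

1.667

The number of rolls until the next new face is geometric with success probability 3/5, so its mean is 5/3.
E = 5/3 = 1.6667.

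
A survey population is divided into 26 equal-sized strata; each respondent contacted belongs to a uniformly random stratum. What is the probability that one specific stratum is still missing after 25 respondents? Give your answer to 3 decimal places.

0.375

On each respondent the fixed stratum fails to appear with probability 25/26.
P(still missing after 25) = (25/26)^25 = 0.3751.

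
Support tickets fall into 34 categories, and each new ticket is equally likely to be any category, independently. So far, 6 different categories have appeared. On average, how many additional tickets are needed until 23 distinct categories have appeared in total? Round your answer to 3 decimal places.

30.848

The wait to go from k to k+1 distinct categories is geometric with mean 34/(34-k).
Sum over k = 6,...,22: E = 34/28 + 34/27 + 34/26 + ... + 34/13 + 34/12 = 30.8480.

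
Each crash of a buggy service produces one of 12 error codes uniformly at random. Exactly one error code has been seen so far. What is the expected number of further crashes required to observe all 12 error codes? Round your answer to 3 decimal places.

36.239

With k distinct error codes already seen, the next new one takes an expected 12/(12-k) crashes.
Sum over k = 1,...,11: E = 12/11 + 12/10 + 12/9 + ... + 12/2 + 12/1 = 36.2385.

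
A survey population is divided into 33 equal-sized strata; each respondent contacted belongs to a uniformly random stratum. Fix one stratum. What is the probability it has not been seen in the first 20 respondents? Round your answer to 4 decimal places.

Each respondent misses the fixed stratum with probability (33-1)/33 = 32/33, independently.
P(still missing after 20) = (32/33)^20 = 0.54041.

0.5404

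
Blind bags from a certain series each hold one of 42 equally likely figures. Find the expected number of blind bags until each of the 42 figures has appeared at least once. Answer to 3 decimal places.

181.723

The wait to go from k to k+1 distinct figures is geometric with mean 42/(42-k).
E[T] = 42/42 + 42/41 + 42/40 + ... + 42/2 + 42/1 = 42·H_{42}.
H_{42} = 4.3267, so E[T] = 181.7232.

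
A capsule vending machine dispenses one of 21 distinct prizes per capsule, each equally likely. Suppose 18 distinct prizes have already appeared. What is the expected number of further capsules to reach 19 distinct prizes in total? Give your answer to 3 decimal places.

7.000

The wait to go from k to k+1 distinct prizes is geometric with mean 21/(21-k).
Only the k = 18 term is needed: E = 21/3 = 7.0000.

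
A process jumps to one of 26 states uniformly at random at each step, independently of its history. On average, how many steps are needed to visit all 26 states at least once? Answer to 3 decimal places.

The wait to go from k to k+1 distinct states is geometric with mean 26/(26-k).
E[T] = 26/26 + 26/25 + 26/24 + ... + 26/2 + 26/1 = 26·H_{26}.
H_{26} = 3.8544, so E[T] = 100.2149.

100.215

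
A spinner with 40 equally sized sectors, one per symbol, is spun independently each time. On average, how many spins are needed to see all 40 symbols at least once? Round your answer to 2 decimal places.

171.14

The wait to go from k to k+1 distinct symbols is geometric with mean 40/(40-k).
E[T] = 40/40 + 40/39 + 40/38 + ... + 40/2 + 40/1 = 40·H_{40}.
H_{40} = 4.279, so E[T] = 171.142.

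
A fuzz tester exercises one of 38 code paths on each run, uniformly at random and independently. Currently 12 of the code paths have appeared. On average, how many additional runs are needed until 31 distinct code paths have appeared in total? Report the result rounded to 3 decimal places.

From k distinct to k+1 distinct takes on average 38/(38-k) runs.
Sum over k = 12,...,30: E = 38/26 + 38/25 + 38/24 + ... + 38/9 + 38/8 = 47.9394.

47.939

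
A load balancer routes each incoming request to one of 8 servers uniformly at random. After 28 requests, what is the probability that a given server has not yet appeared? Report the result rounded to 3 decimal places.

0.024

Each request misses the fixed server with probability (8-1)/8 = 7/8, independently.
P(still missing after 28) = (7/8)^28 = 0.0238.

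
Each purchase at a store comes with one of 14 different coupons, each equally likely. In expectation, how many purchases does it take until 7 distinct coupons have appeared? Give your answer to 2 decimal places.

With k distinct coupons already seen, the next new one arrives after an expected 14/(14-k) purchases.
Sum over k = 0,...,6: E = 14/14 + 14/13 + 14/12 + ... + 14/9 + 14/8 = 9.222.

9.22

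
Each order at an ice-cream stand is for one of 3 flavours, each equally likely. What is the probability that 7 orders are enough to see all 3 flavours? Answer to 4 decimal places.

0.8258

Let A_i be the event that flavour i is missing after 7 orders. By inclusion–exclusion on the A_i,
P(all seen) = Σ_{j=0}^{3} (-1)^j C(3,j)((3-j)/3)^7
= 1.00000 - 0.17558 + 0.00137 - 0.00000
= 0.82579.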